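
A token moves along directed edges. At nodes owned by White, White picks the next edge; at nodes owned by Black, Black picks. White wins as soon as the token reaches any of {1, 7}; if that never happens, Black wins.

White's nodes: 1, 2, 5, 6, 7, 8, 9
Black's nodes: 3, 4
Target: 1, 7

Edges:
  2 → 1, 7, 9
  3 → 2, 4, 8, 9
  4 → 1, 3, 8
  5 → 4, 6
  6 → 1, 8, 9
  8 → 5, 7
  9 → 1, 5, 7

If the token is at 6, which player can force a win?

A0 = {1, 7}
A1: add {2, 6, 8, 9} — 2 (White) has 2→1; 6 (White) has 6→1; 8 (White) has 8→7; 9 (White) has 9→1.
6 ∈ A1, so White can force the target.

White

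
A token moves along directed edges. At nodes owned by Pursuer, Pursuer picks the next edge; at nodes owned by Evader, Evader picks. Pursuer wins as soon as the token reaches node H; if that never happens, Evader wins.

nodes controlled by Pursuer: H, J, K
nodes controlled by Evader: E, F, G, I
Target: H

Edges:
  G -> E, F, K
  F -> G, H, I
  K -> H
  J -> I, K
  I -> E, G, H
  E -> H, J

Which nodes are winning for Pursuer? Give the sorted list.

E, H, J, K

A0 = {H}
A1: add {K} — K (Pursuer) has K→H.
A2: add {J} — J (Pursuer) has J→K.
A3: add {E} — E (Evader): all of {H, J} already in.
A4 = A3; e.g. F (Evader) can still go to G. Fixed point.
Pursuer's winning region = {E, H, J, K}.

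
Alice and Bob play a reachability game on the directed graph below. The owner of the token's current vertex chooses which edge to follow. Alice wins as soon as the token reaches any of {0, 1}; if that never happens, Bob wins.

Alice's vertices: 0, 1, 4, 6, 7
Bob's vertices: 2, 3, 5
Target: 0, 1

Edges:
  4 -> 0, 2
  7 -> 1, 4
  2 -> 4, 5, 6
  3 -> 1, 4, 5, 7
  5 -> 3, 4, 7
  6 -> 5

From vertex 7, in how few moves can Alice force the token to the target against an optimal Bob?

1

A0 = {0, 1}
A1: add {4, 7} — 4 (Alice) has 4→0; 7 (Alice) has 7→1.
A2 = A1; e.g. 2 (Bob) can still go to 5. Fixed point.
7 enters the attractor at level 1, so Alice can force the target in 1 move from there.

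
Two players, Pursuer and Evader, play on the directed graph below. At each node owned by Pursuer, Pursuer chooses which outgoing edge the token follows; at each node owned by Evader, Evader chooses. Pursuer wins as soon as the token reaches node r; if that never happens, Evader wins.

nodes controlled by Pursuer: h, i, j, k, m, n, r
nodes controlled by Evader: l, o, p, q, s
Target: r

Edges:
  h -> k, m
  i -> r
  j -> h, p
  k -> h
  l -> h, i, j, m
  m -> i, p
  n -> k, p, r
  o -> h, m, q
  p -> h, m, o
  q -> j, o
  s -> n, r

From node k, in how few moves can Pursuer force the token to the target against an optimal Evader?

A0 = {r}
A1: add {i, n} — i (Pursuer) has i→r; n (Pursuer) has n→r.
A2: add {m, s} — m (Pursuer) has m→i; s (Evader): all of {n, r} already in.
A3: add {h} — h (Pursuer) has h→m.
A4: add {j, k} — j (Pursuer) has j→h; k (Pursuer) has k→h.
k enters the attractor at level 4, so Pursuer can force the target in 4 moves from there.

4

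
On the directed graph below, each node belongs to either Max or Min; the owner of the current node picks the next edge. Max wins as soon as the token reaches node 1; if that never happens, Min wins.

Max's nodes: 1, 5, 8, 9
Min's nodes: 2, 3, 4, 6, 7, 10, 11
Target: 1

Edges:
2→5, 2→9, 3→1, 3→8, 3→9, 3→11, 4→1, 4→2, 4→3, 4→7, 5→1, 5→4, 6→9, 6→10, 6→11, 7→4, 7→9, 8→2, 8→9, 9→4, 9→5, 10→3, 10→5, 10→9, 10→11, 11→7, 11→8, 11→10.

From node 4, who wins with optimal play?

Min

A0 = {1}
A1: add {5} — 5 (Max) has 5→1.
A2: add {9} — 9 (Max) has 9→5.
A3: add {2, 8} — 2 (Min): all of {5, 9} already in; 8 (Max) has 8→9.
A4 = A3; e.g. 3 (Min) can still go to 11. Fixed point.
4 never enters the attractor, so Min can avoid the target forever.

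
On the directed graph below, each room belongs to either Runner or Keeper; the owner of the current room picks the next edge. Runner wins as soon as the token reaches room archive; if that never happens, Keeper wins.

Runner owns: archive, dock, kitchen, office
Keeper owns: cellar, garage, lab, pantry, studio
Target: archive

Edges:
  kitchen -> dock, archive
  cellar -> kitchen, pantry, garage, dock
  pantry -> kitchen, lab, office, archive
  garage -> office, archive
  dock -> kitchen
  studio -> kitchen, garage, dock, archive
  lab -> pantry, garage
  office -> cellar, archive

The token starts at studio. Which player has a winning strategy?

A0 = {archive}
A1: add {kitchen, office} — kitchen (Runner) has kitchen→archive; office (Runner) has office→archive.
A2: add {dock, garage} — garage (Keeper): all of {office, archive} already in; dock (Runner) has dock→kitchen.
A3: add {studio} — studio (Keeper): all of {kitchen, garage, dock, archive} already in.
A4 = A3; e.g. cellar (Keeper) can still go to pantry. Fixed point.
studio ∈ A3, so Runner can force the target.

Runner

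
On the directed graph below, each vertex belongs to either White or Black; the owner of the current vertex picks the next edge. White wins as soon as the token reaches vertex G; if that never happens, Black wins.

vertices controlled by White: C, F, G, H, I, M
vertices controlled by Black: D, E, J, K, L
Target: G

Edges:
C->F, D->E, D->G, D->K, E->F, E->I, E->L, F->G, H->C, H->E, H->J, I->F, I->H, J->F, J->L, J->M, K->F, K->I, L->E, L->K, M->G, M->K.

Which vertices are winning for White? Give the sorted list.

A0 = {G}
A1: add {F, M} — F (White) has F→G; M (White) has M→G.
A2: add {C, I} — C (White) has C→F; I (White) has I→F.
A3: add {H, K} — H (White) has H→C; K (Black): all of {F, I} already in.
A4 = A3; e.g. D (Black) can still go to E. Fixed point.
White's winning region = {C, F, G, H, I, K, M}.

C, F, G, H, I, K, M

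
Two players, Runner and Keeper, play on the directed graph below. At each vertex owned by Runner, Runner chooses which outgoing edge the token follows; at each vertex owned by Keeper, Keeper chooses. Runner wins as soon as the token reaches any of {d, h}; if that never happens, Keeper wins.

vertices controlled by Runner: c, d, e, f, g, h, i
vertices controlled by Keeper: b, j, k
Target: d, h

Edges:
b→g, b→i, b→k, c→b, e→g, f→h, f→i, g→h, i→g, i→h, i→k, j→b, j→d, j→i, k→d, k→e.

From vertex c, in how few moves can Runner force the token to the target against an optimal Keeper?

5

A0 = {d, h}
A1: add {f, g, i} — f (Runner) has f→h; g (Runner) has g→h; i (Runner) has i→h.
A2: add {e} — e (Runner) has e→g.
A3: add {k} — k (Keeper): all of {d, e} already in.
A4: add {b} — b (Keeper): all of {g, i, k} already in.
A5: add {c, j} — c (Runner) has c→b; j (Keeper): all of {b, d, i} already in.
A5 = all vertices. Fixed point.
c enters the attractor at level 5, so Runner can force the target in 5 moves from there.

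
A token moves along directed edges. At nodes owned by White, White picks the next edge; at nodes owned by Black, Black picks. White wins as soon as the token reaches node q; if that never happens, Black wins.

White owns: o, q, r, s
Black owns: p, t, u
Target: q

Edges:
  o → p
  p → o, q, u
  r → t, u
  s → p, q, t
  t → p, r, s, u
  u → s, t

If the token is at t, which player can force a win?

Black

A0 = {q}
A1: add {s} — s (White) has s→q.
A2 = A1; e.g. o (White) has no edge into A1. Fixed point.
t never enters the attractor, so Black can avoid the target forever.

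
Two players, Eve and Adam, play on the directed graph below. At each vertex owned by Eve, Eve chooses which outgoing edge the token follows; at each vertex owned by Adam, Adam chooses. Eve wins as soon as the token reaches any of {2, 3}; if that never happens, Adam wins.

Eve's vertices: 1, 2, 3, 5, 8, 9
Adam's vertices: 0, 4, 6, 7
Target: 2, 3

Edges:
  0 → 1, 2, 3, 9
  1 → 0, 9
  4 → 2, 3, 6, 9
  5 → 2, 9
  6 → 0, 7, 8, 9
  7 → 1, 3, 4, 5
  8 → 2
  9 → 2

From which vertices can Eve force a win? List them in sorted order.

0, 1, 2, 3, 5, 8, 9

A0 = {2, 3}
A1: add {5, 8, 9} — 5 (Eve) has 5→2; 8 (Eve) has 8→2; 9 (Eve) has 9→2.
A2: add {1} — 1 (Eve) has 1→9.
A3: add {0} — 0 (Adam): all of {1, 2, 3, 9} already in.
A4 = A3; e.g. 4 (Adam) can still go to 6. Fixed point.
Eve's winning region = {0, 1, 2, 3, 5, 8, 9}.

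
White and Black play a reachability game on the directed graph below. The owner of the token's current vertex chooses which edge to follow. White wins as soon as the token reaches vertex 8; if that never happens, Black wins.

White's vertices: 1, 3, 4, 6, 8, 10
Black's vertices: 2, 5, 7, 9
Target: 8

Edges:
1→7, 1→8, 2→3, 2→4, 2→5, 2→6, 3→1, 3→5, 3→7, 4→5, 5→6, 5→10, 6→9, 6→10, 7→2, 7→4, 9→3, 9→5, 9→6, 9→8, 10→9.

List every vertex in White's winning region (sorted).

1, 3, 8

A0 = {8}
A1: add {1} — 1 (White) has 1→8.
A2: add {3} — 3 (White) has 3→1.
A3 = A2; e.g. 2 (Black) can still go to 4. Fixed point.
White's winning region = {1, 3, 8}.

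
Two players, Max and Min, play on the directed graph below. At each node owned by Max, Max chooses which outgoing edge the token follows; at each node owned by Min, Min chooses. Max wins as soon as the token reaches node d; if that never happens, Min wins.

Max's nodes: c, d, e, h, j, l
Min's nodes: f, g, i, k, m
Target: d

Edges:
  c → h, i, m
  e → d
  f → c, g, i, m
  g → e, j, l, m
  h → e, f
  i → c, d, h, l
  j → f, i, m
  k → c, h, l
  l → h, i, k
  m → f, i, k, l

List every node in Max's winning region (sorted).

c, d, e, h, i, j, k, l

A0 = {d}
A1: add {e} — e (Max) has e→d.
A2: add {h} — h (Max) has h→e.
A3: add {c, l} — c (Max) has c→h; l (Max) has l→h.
A4: add {i, k} — i (Min): all of {c, d, h, l} already in; k (Min): all of {c, h, l} already in.
A5: add {j} — j (Max) has j→i.
A6 = A5; e.g. f (Min) can still go to g. Fixed point.
Max's winning region = {c, d, e, h, i, j, k, l}.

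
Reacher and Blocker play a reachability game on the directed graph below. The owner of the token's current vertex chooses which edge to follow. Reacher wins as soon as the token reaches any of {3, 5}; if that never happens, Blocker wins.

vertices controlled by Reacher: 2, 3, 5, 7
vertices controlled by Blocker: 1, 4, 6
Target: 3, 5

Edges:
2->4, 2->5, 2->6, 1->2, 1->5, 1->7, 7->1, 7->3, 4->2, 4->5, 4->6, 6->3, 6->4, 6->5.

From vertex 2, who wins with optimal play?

Reacher

A0 = {3, 5}
A1: add {2, 7} — 2 (Reacher) has 2→5; 7 (Reacher) has 7→3.
2 ∈ A1, so Reacher can force the target.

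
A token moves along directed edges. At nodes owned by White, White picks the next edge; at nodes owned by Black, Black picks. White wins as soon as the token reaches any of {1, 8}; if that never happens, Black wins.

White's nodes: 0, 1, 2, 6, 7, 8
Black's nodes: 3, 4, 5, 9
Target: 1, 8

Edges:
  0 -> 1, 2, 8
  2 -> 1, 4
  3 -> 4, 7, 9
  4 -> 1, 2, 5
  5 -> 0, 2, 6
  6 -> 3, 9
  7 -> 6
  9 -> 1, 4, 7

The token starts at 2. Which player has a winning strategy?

A0 = {1, 8}
A1: add {0, 2} — 0 (White) has 0→1; 2 (White) has 2→1.
A2 = A1; e.g. 3 (Black) can still go to 4. Fixed point.
2 ∈ A1, so White can force the target.

White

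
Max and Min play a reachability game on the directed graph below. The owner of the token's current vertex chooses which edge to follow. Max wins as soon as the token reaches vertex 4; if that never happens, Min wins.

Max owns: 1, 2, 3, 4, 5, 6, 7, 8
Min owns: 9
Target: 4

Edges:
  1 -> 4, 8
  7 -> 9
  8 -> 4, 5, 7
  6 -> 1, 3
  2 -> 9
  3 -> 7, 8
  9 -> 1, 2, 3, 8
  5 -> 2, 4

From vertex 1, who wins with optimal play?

A0 = {4}
A1: add {1, 5, 8} — 1 (Max) has 1→4; 5 (Max) has 5→4; 8 (Max) has 8→4.
1 ∈ A1, so Max can force the target.

Max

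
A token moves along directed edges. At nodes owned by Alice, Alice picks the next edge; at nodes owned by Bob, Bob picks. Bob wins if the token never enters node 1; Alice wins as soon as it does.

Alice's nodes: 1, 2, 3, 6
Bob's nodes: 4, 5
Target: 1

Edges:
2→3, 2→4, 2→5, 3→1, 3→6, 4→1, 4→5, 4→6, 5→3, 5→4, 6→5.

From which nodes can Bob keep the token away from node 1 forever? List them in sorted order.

A0 = {1}
A1: add {3} — 3 (Alice) has 3→1.
A2: add {2} — 2 (Alice) has 2→3.
A3 = A2; e.g. 4 (Bob) can still go to 5. Fixed point.
Alice's attractor = {1, 2, 3}; Bob avoids the target exactly from the complement.

4, 5, 6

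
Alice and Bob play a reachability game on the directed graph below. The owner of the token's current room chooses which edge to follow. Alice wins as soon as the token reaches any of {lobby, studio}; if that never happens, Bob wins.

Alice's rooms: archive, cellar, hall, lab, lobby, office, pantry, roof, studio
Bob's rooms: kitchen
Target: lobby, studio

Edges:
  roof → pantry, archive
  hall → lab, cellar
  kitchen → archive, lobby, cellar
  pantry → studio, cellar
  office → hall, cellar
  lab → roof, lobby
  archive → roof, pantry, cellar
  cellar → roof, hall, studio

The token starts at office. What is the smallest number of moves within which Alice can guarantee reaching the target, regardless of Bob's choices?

2

A0 = {lobby, studio}
A1: add {cellar, lab, pantry} — pantry (Alice) has pantry→studio; lab (Alice) has lab→lobby; cellar (Alice) has cellar→studio.
A2: add {archive, hall, office, roof} — roof (Alice) has roof→pantry; hall (Alice) has hall→lab; office (Alice) has office→cellar; archive (Alice) has archive→pantry.
office enters the attractor at level 2, so Alice can force the target in 2 moves from there.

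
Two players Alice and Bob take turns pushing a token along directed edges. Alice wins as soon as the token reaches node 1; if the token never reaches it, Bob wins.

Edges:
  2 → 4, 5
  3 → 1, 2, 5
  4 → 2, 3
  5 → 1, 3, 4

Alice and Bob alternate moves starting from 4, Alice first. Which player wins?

Bob

Track states (vertex, player-to-move).
A0 = {(1,Alice), (1,Bob)}
A1: add {(3,Alice), (5,Alice)}.
A2 = A1; e.g. (2,Alice) stays out. (4,Alice) never enters ⇒ Bob avoids the target.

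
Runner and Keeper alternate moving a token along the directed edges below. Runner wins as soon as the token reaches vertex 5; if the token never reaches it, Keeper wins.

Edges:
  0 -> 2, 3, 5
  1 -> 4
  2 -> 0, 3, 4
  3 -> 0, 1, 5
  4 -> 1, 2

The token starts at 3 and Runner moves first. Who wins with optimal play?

Track states (vertex, player-to-move).
A0 = {(5,Runner), (5,Keeper)}
A1: add {(0,Runner), (3,Runner)}.
(3,Runner) ∈ A1 ⇒ Runner forces the target.

Runner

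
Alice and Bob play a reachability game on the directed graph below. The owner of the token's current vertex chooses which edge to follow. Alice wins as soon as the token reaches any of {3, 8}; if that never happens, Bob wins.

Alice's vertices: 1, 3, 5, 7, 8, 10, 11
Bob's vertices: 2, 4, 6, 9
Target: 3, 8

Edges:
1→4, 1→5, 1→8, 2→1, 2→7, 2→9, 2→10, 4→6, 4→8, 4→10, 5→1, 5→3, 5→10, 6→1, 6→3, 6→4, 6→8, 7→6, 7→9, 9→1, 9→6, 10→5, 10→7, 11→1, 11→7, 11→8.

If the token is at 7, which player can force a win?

Bob

A0 = {3, 8}
A1: add {1, 5, 11} — 1 (Alice) has 1→8; 5 (Alice) has 5→3; 11 (Alice) has 11→8.
A2: add {10} — 10 (Alice) has 10→5.
A3 = A2; e.g. 2 (Bob) can still go to 7. Fixed point.
7 never enters the attractor, so Bob can avoid the target forever.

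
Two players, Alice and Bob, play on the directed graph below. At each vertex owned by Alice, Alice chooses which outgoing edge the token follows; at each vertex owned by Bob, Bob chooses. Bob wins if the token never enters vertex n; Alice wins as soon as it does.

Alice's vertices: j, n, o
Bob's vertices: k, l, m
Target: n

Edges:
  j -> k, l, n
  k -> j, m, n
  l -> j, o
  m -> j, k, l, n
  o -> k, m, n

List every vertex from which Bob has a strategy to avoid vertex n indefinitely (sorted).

A0 = {n}
A1: add {j, o} — j (Alice) has j→n; o (Alice) has o→n.
A2: add {l} — l (Bob): all of {j, o} already in.
A3 = A2; e.g. k (Bob) can still go to m. Fixed point.
Alice's attractor = {j, l, n, o}; Bob avoids the target exactly from the complement.

k, m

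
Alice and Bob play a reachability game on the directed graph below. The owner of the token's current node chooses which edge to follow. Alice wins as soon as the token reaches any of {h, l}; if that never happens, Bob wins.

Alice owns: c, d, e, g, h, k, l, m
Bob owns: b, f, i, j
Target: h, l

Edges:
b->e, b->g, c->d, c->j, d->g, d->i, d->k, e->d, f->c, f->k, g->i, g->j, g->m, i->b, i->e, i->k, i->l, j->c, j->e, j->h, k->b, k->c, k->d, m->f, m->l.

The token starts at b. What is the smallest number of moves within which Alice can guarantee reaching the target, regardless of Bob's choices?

A0 = {h, l}
A1: add {m} — m (Alice) has m→l.
A2: add {g} — g (Alice) has g→m.
A3: add {d} — d (Alice) has d→g.
A4: add {c, e, k} — c (Alice) has c→d; e (Alice) has e→d; k (Alice) has k→d.
A5: add {b, f, j} — b (Bob): all of {e, g} already in; f (Bob): all of {c, k} already in; j (Bob): all of {c, e, h} already in.
b enters the attractor at level 5, so Alice can force the target in 5 moves from there.

5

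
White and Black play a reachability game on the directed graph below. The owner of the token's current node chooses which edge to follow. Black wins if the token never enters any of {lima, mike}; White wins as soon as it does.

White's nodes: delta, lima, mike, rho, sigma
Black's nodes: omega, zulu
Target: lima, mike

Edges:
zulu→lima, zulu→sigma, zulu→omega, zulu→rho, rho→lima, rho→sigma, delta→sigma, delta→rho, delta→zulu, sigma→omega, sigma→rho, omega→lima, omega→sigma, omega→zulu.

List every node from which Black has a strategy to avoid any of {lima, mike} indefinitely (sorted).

omega, zulu

A0 = {lima, mike}
A1: add {rho} — rho (White) has rho→lima.
A2: add {delta, sigma} — delta (White) has delta→rho; sigma (White) has sigma→rho.
A3 = A2; e.g. omega (Black) can still go to zulu. Fixed point.
White's attractor = {delta, lima, mike, rho, sigma}; Black avoids the target exactly from the complement.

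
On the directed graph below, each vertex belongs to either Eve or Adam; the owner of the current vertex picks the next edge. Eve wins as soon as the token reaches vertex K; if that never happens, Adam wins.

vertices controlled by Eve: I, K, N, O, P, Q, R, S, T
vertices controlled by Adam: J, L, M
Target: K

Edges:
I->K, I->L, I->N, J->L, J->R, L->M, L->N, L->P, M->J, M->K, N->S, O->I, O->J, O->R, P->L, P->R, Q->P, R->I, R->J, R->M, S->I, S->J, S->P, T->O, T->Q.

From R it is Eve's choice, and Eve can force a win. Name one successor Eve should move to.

I

A0 = {K}
A1: add {I} — I (Eve) has I→K.
A2: add {O, R, S} — O (Eve) has O→I; R (Eve) has R→I; S (Eve) has S→I.
A3: add {N, P, T} — N (Eve) has N→S; P (Eve) has P→R; T (Eve) has T→O.
A4: add {Q} — Q (Eve) has Q→P.
A5 = A4; e.g. J (Adam) can still go to L. Fixed point.
From R, successor I is in the attractor (rank 1); the other successors J, M are not.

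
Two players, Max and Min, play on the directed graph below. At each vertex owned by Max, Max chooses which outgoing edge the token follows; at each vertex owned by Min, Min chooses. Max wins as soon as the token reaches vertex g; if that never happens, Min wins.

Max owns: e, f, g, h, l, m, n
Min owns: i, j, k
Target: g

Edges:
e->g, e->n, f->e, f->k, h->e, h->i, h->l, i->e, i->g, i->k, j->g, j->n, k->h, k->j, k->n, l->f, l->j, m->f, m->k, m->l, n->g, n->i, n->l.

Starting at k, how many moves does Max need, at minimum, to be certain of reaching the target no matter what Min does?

A0 = {g}
A1: add {e, n} — e (Max) has e→g; n (Max) has n→g.
A2: add {f, h, j} — f (Max) has f→e; h (Max) has h→e; j (Min): all of {g, n} already in.
A3: add {k, l, m} — k (Min): all of {h, j, n} already in; l (Max) has l→f; m (Max) has m→f.
k enters the attractor at level 3, so Max can force the target in 3 moves from there.

3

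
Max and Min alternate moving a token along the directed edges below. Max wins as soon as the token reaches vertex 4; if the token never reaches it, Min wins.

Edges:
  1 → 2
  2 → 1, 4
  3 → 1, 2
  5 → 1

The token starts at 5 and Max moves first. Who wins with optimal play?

Track states (vertex, player-to-move).
A0 = {(4,Max), (4,Min)}
A1: add {(2,Max)}.
A2: add {(1,Min)}.
A3: add {(3,Max), (5,Max)}.
(5,Max) ∈ A3 ⇒ Max forces the target.

Max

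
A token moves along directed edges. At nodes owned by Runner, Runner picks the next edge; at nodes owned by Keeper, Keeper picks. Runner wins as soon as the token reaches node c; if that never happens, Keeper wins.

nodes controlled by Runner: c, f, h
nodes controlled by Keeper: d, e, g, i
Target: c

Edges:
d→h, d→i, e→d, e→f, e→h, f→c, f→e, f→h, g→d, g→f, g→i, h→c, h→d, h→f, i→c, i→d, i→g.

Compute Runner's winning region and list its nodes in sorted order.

A0 = {c}
A1: add {f, h} — f (Runner) has f→c; h (Runner) has h→c.
A2 = A1; e.g. d (Keeper) can still go to i. Fixed point.
Runner's winning region = {c, f, h}.

c, f, h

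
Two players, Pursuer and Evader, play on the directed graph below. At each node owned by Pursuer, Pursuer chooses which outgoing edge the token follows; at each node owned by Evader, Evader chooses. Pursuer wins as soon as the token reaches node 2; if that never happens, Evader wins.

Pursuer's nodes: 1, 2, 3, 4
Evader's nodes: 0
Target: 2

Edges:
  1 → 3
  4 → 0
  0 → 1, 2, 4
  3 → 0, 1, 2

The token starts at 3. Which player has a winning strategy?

A0 = {2}
A1: add {3} — 3 (Pursuer) has 3→2.
3 ∈ A1, so Pursuer can force the target.

Pursuer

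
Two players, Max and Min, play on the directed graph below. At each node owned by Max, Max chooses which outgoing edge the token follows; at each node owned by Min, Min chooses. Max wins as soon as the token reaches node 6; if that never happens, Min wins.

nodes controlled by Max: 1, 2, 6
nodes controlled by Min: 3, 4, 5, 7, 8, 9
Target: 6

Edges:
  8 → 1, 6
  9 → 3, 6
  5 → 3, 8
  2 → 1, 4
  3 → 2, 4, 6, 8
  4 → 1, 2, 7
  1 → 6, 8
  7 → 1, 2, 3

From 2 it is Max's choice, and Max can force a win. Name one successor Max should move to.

1

A0 = {6}
A1: add {1} — 1 (Max) has 1→6.
A2: add {2, 8} — 2 (Max) has 2→1; 8 (Min): all of {1, 6} already in.
A3 = A2; e.g. 3 (Min) can still go to 4. Fixed point.
From 2, successor 1 is in the attractor (rank 1); the other successor 4 is not.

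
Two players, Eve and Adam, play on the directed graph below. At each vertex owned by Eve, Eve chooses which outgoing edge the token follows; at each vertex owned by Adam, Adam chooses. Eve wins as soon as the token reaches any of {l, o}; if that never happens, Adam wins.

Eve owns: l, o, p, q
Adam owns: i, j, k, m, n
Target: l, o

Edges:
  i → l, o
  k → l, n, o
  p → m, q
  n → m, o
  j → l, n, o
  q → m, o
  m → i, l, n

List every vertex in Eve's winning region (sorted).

i, l, o, p, q

A0 = {l, o}
A1: add {i, q} — i (Adam): all of {l, o} already in; q (Eve) has q→o.
A2: add {p} — p (Eve) has p→q.
A3 = A2; e.g. j (Adam) can still go to n. Fixed point.
Eve's winning region = {i, l, o, p, q}.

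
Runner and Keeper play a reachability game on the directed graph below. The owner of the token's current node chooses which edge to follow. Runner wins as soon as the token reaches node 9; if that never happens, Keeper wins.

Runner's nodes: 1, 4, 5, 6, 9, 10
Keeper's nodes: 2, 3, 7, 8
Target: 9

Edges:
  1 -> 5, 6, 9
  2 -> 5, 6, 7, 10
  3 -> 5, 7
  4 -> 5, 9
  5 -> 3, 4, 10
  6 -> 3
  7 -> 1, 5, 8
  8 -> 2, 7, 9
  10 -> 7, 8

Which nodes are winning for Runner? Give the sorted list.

A0 = {9}
A1: add {1, 4} — 1 (Runner) has 1→9; 4 (Runner) has 4→9.
A2: add {5} — 5 (Runner) has 5→4.
A3 = A2; e.g. 2 (Keeper) can still go to 6. Fixed point.
Runner's winning region = {1, 4, 5, 9}.

1, 4, 5, 9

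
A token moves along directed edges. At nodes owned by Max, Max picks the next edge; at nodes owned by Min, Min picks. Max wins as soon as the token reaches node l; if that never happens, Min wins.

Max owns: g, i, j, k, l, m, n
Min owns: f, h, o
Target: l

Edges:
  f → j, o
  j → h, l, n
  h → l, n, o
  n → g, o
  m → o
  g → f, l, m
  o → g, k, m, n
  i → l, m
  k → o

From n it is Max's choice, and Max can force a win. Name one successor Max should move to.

A0 = {l}
A1: add {g, i, j} — g (Max) has g→l; i (Max) has i→l; j (Max) has j→l.
A2: add {n} — n (Max) has n→g.
A3 = A2; e.g. f (Min) can still go to o. Fixed point.
From n, successor g is in the attractor (rank 1); the other successor o is not.

g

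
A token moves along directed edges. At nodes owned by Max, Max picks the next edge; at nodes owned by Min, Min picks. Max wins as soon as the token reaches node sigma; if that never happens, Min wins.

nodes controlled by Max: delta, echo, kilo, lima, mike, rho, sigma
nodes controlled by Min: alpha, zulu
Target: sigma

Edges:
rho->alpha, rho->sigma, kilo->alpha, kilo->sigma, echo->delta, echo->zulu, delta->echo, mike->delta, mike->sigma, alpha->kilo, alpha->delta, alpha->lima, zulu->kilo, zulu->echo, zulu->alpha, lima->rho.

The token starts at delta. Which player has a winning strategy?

A0 = {sigma}
A1: add {kilo, mike, rho} — rho (Max) has rho→sigma; kilo (Max) has kilo→sigma; mike (Max) has mike→sigma.
A2: add {lima} — lima (Max) has lima→rho.
A3 = A2; e.g. echo (Max) has no edge into A2. Fixed point.
delta never enters the attractor, so Min can avoid the target forever.

Min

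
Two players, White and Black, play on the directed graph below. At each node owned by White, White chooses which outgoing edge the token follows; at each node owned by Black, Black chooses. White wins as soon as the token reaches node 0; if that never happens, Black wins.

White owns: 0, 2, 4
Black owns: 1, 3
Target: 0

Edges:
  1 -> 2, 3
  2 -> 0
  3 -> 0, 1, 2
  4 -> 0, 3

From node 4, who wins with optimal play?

A0 = {0}
A1: add {2, 4} — 2 (White) has 2→0; 4 (White) has 4→0.
A2 = A1; e.g. 1 (Black) can still go to 3. Fixed point.
4 ∈ A1, so White can force the target.

White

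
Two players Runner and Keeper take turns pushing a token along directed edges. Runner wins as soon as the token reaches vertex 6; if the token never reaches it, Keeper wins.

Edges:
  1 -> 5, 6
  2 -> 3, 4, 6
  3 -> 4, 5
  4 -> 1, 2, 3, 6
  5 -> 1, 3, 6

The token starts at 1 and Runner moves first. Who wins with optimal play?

Track states (vertex, player-to-move).
A0 = {(6,Runner), (6,Keeper)}
A1: add {(1,Runner), (2,Runner), (4,Runner), (5,Runner)}.
(1,Runner) ∈ A1 ⇒ Runner forces the target.

Runner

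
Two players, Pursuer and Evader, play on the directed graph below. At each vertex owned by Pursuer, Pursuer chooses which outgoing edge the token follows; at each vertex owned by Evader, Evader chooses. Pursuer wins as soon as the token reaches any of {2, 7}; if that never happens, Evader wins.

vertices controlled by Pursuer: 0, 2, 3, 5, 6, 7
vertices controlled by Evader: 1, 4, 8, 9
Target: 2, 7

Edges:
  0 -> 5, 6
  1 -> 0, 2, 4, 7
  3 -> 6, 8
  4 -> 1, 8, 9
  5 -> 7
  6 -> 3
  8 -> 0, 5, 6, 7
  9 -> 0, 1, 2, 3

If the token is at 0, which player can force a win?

A0 = {2, 7}
A1: add {5} — 5 (Pursuer) has 5→7.
A2: add {0} — 0 (Pursuer) has 0→5.
A3 = A2; e.g. 1 (Evader) can still go to 4. Fixed point.
0 ∈ A2, so Pursuer can force the target.

Pursuer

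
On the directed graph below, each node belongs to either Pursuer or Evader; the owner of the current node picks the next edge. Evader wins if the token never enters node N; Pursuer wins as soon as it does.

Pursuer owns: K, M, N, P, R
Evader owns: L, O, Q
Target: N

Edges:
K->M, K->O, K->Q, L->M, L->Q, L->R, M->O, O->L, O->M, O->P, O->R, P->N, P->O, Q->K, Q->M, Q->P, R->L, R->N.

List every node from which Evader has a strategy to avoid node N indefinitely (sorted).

A0 = {N}
A1: add {P, R} — P (Pursuer) has P→N; R (Pursuer) has R→N.
A2 = A1; e.g. K (Pursuer) has no edge into A1. Fixed point.
Pursuer's attractor = {N, P, R}; Evader avoids the target exactly from the complement.

K, L, M, O, Q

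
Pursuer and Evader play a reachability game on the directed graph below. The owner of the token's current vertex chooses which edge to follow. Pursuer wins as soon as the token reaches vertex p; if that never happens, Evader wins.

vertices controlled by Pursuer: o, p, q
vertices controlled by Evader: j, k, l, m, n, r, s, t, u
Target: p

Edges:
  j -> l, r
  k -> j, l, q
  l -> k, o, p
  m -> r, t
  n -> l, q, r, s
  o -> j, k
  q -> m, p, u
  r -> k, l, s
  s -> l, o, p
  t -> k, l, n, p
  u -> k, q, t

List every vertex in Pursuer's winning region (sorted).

p, q

A0 = {p}
A1: add {q} — q (Pursuer) has q→p.
A2 = A1; e.g. j (Evader) can still go to l. Fixed point.
Pursuer's winning region = {p, q}.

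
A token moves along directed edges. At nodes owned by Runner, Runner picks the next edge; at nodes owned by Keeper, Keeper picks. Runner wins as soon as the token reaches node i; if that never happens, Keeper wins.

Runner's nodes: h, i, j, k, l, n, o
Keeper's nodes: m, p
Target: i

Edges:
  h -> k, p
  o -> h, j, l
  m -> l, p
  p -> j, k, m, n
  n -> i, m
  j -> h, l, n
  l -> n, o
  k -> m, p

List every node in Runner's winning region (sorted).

A0 = {i}
A1: add {n} — n (Runner) has n→i.
A2: add {j, l} — j (Runner) has j→n; l (Runner) has l→n.
A3: add {o} — o (Runner) has o→j.
A4 = A3; e.g. h (Runner) has no edge into A3. Fixed point.
Runner's winning region = {i, j, l, n, o}.

i, j, l, n, o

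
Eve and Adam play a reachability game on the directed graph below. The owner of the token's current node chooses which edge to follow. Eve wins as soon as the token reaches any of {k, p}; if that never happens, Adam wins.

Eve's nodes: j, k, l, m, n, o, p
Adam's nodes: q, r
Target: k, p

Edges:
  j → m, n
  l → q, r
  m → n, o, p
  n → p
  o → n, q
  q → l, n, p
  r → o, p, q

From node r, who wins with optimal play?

A0 = {k, p}
A1: add {m, n} — m (Eve) has m→p; n (Eve) has n→p.
A2: add {j, o} — j (Eve) has j→m; o (Eve) has o→n.
A3 = A2; e.g. l (Eve) has no edge into A2. Fixed point.
r never enters the attractor, so Adam can avoid the target forever.

Adam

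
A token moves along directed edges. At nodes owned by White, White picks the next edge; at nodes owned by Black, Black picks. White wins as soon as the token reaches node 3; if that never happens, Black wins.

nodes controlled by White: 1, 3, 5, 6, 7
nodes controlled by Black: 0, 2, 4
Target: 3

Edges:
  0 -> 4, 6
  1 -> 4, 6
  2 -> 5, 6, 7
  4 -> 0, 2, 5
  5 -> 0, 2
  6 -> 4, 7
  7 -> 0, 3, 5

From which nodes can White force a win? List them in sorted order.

1, 3, 6, 7

A0 = {3}
A1: add {7} — 7 (White) has 7→3.
A2: add {6} — 6 (White) has 6→7.
A3: add {1} — 1 (White) has 1→6.
A4 = A3; e.g. 0 (Black) can still go to 4. Fixed point.
White's winning region = {1, 3, 6, 7}.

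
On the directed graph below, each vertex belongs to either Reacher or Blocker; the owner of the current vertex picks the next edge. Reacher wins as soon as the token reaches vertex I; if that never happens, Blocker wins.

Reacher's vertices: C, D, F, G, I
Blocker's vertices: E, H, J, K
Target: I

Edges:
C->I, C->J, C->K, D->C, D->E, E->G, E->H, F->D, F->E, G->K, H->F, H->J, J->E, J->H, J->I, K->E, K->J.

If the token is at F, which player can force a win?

Reacher

A0 = {I}
A1: add {C} — C (Reacher) has C→I.
A2: add {D} — D (Reacher) has D→C.
A3: add {F} — F (Reacher) has F→D.
A4 = A3; e.g. E (Blocker) can still go to G. Fixed point.
F ∈ A3, so Reacher can force the target.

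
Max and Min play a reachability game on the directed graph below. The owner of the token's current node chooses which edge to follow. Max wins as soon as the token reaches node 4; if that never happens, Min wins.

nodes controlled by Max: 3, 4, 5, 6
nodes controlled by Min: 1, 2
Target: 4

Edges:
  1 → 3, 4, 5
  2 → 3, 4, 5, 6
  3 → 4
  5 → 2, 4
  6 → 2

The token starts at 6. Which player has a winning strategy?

A0 = {4}
A1: add {3, 5} — 3 (Max) has 3→4; 5 (Max) has 5→4.
A2: add {1} — 1 (Min): all of {3, 4, 5} already in.
A3 = A2; e.g. 2 (Min) can still go to 6. Fixed point.
6 never enters the attractor, so Min can avoid the target forever.

Min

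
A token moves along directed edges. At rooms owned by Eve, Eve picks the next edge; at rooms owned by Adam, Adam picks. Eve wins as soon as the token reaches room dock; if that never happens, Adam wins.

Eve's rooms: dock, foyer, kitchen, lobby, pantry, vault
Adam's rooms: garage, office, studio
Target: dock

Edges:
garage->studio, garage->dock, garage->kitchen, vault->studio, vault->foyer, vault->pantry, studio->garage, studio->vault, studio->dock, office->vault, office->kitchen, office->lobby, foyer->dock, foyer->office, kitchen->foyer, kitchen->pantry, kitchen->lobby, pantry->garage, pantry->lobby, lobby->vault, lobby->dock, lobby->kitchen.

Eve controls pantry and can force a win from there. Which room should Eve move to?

A0 = {dock}
A1: add {foyer, lobby} — foyer (Eve) has foyer→dock; lobby (Eve) has lobby→dock.
A2: add {kitchen, pantry, vault} — vault (Eve) has vault→foyer; kitchen (Eve) has kitchen→foyer; pantry (Eve) has pantry→lobby.
A3: add {office} — office (Adam): all of {vault, kitchen, lobby} already in.
A4 = A3; e.g. garage (Adam) can still go to studio. Fixed point.
From pantry, successor lobby is in the attractor (rank 1); the other successor garage is not.

lobby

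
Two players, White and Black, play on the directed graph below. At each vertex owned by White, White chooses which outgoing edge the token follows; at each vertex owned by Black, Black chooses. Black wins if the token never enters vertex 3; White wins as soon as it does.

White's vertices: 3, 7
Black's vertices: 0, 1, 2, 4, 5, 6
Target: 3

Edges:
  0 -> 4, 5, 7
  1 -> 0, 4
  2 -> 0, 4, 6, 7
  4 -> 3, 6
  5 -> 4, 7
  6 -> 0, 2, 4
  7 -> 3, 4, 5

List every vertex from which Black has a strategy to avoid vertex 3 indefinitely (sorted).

0, 1, 2, 4, 5, 6

A0 = {3}
A1: add {7} — 7 (White) has 7→3.
A2 = A1; e.g. 0 (Black) can still go to 4. Fixed point.
White's attractor = {3, 7}; Black avoids the target exactly from the complement.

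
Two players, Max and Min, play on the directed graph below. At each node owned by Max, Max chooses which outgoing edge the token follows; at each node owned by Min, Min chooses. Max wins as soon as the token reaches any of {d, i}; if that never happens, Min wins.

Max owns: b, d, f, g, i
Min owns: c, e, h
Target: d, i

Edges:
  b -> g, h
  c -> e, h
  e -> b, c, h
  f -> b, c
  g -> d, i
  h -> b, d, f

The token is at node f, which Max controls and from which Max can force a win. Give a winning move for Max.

A0 = {d, i}
A1: add {g} — g (Max) has g→d.
A2: add {b} — b (Max) has b→g.
A3: add {f} — f (Max) has f→b.
A4: add {h} — h (Min): all of {b, d, f} already in.
A5 = A4; e.g. c (Min) can still go to e. Fixed point.
From f, successor b is in the attractor (rank 2); the other successor c is not.

b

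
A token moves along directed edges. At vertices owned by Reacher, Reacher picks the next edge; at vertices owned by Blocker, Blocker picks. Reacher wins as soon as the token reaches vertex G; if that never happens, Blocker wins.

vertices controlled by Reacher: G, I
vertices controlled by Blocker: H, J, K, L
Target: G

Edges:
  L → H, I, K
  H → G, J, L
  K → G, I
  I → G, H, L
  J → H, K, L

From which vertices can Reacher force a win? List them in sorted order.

A0 = {G}
A1: add {I} — I (Reacher) has I→G.
A2: add {K} — K (Blocker): all of {G, I} already in.
A3 = A2; e.g. H (Blocker) can still go to J. Fixed point.
Reacher's winning region = {G, I, K}.

G, I, K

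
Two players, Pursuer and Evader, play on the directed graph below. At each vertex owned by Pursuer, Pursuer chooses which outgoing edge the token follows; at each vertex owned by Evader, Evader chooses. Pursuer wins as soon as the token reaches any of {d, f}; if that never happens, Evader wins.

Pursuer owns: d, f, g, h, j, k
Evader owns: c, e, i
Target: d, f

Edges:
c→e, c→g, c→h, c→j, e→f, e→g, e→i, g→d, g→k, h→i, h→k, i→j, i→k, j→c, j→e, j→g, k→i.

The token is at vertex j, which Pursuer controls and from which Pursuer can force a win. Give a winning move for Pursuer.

A0 = {d, f}
A1: add {g} — g (Pursuer) has g→d.
A2: add {j} — j (Pursuer) has j→g.
A3 = A2; e.g. c (Evader) can still go to e. Fixed point.
From j, successor g is in the attractor (rank 1); the other successors c, e are not.

g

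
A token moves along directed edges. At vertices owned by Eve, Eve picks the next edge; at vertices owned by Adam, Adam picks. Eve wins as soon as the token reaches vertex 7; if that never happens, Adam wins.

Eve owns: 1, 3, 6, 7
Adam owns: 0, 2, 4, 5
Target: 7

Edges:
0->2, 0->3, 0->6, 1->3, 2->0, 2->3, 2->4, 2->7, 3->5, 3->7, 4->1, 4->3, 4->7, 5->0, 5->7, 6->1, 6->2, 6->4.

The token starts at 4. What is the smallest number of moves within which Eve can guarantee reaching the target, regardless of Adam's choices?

A0 = {7}
A1: add {3} — 3 (Eve) has 3→7.
A2: add {1} — 1 (Eve) has 1→3.
A3: add {4, 6} — 4 (Adam): all of {1, 3, 7} already in; 6 (Eve) has 6→1.
A4 = A3; e.g. 0 (Adam) can still go to 2. Fixed point.
4 enters the attractor at level 3, so Eve can force the target in 3 moves from there.

3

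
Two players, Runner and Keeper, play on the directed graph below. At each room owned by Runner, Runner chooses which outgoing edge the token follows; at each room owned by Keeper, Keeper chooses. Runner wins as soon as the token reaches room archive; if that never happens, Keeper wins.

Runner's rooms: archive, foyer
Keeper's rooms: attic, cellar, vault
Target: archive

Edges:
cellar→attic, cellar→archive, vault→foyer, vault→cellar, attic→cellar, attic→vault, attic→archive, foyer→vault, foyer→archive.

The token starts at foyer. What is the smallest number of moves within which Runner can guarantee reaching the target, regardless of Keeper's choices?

A0 = {archive}
A1: add {foyer} — foyer (Runner) has foyer→archive.
A2 = A1; e.g. attic (Keeper) can still go to cellar. Fixed point.
foyer enters the attractor at level 1, so Runner can force the target in 1 move from there.

1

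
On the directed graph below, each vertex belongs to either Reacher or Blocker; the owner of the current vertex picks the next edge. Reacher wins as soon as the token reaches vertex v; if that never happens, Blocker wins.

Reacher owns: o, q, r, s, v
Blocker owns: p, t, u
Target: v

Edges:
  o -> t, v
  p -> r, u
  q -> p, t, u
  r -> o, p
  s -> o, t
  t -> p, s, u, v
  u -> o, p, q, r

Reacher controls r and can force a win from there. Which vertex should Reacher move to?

A0 = {v}
A1: add {o} — o (Reacher) has o→v.
A2: add {r, s} — r (Reacher) has r→o; s (Reacher) has s→o.
A3 = A2; e.g. p (Blocker) can still go to u. Fixed point.
From r, successor o is in the attractor (rank 1); the other successor p is not.

o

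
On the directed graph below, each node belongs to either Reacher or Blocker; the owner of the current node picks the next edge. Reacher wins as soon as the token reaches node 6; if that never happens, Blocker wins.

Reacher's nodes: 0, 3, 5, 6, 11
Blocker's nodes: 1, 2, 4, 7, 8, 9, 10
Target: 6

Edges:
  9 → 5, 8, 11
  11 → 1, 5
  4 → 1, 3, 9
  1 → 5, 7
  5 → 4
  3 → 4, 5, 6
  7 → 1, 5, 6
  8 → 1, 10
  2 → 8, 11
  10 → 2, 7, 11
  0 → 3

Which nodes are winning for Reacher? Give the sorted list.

0, 3, 6

A0 = {6}
A1: add {3} — 3 (Reacher) has 3→6.
A2: add {0} — 0 (Reacher) has 0→3.
A3 = A2; e.g. 1 (Blocker) can still go to 5. Fixed point.
Reacher's winning region = {0, 3, 6}.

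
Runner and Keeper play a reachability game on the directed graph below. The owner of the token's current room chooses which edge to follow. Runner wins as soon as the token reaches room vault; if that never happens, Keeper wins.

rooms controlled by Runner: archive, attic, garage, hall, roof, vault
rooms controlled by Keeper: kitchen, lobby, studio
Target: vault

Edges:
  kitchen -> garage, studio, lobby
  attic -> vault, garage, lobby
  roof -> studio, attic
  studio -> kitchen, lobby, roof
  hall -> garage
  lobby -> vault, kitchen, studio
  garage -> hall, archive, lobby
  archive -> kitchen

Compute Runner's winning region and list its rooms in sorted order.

A0 = {vault}
A1: add {attic} — attic (Runner) has attic→vault.
A2: add {roof} — roof (Runner) has roof→attic.
A3 = A2; e.g. garage (Runner) has no edge into A2. Fixed point.
Runner's winning region = {attic, roof, vault}.

attic, roof, vault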